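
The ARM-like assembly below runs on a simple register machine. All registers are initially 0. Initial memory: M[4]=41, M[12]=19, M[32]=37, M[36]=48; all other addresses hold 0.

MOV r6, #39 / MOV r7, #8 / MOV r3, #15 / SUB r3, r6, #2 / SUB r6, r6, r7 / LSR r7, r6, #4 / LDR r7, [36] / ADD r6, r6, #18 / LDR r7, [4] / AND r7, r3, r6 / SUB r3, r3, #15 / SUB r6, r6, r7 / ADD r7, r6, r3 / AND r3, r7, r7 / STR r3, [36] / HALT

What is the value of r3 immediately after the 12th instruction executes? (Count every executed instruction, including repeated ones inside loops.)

22

r6=39
r7=8
r3=15
r3=39-2=37
r6=39-8=31
r7=31>>4=1
r7=M[36]=48
r6=31+18=49
r7=M[4]=41
r7=37&49=33
r3=37-15=22
r6=49-33=16
After step 12: r3 = 22.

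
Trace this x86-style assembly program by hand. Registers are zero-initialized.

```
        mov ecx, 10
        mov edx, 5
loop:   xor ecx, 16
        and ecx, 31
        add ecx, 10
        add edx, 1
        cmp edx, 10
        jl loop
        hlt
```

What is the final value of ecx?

12

after mov ecx, 10: ecx=10
after mov edx, 5: edx=5
after xor ecx, 16: ecx=10^16=26
after and ecx, 31: ecx=26&31=26
after add ecx, 10: ecx=26+10=36
after add edx, 1: edx=5+1=6
cmp edx, 10  (cmp 6,10)
jl loop: taken
after xor ecx, 16: ecx=36^16=52
after and ecx, 31: ecx=52&31=20
after add ecx, 10: ecx=20+10=30
after add edx, 1: edx=6+1=7
cmp edx, 10  (cmp 7,10)
jl loop: taken
after xor ecx, 16: ecx=30^16=14
after and ecx, 31: ecx=14&31=14
after add ecx, 10: ecx=14+10=24
after add edx, 1: edx=7+1=8
cmp edx, 10  (cmp 8,10)
jl loop: taken
after xor ecx, 16: ecx=24^16=8
after and ecx, 31: ecx=8&31=8
after add ecx, 10: ecx=8+10=18
after add edx, 1: edx=8+1=9
cmp edx, 10  (cmp 9,10)
jl loop: taken
after xor ecx, 16: ecx=18^16=2
after and ecx, 31: ecx=2&31=2
after add ecx, 10: ecx=2+10=12
after add edx, 1: edx=9+1=10
cmp edx, 10  (cmp 10,10)
jl loop: not taken
halt.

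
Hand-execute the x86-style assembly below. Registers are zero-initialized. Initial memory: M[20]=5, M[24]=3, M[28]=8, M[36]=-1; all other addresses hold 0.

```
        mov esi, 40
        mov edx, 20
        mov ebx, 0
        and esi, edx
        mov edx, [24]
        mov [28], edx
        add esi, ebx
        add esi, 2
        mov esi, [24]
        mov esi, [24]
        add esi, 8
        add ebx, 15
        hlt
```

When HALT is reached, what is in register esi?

esi=40
edx=20
ebx=0
esi=40&20=0
edx=M[24]=3
mov [28], edx → M[28]=3
esi=0+0=0
esi=0+2=2
esi=M[24]=3
esi=M[24]=3
esi=3+8=11
ebx=0+15=15
halt.

11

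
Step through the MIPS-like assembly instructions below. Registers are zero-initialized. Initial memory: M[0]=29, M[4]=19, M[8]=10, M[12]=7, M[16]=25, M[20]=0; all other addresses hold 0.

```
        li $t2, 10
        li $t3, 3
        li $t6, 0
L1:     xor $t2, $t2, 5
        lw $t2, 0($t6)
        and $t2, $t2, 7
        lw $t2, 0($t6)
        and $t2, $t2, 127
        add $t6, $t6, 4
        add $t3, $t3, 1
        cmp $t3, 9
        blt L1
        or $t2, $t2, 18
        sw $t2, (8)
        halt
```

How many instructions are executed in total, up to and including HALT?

li $t2, 10 → $t2=10
li $t3, 3 → $t3=3
li $t6, 0 → $t6=0
xor $t2, $t2, 5 → $t2=10^5=15
lw $t2, 0($t6) → $t2=M[0]=29
and $t2, $t2, 7 → $t2=29&7=5
lw $t2, 0($t6) → $t2=M[0]=29
and $t2, $t2, 127 → $t2=29&127=29
add $t6, $t6, 4 → $t6=0+4=4
add $t3, $t3, 1 → $t3=3+1=4
cmp $t3, 9  (cmp 4,9)
blt L1: taken
xor $t2, $t2, 5 → $t2=29^5=24
lw $t2, 0($t6) → $t2=M[4]=19
and $t2, $t2, 7 → $t2=19&7=3
lw $t2, 0($t6) → $t2=M[4]=19
and $t2, $t2, 127 → $t2=19&127=19
add $t6, $t6, 4 → $t6=4+4=8
add $t3, $t3, 1 → $t3=4+1=5
cmp $t3, 9  (cmp 5,9)
blt L1: taken
xor $t2, $t2, 5 → $t2=19^5=22
lw $t2, 0($t6) → $t2=M[8]=10
and $t2, $t2, 7 → $t2=10&7=2
lw $t2, 0($t6) → $t2=M[8]=10
and $t2, $t2, 127 → $t2=10&127=10
add $t6, $t6, 4 → $t6=8+4=12
add $t3, $t3, 1 → $t3=5+1=6
cmp $t3, 9  (cmp 6,9)
blt L1: taken
xor $t2, $t2, 5 → $t2=10^5=15
lw $t2, 0($t6) → $t2=M[12]=7
and $t2, $t2, 7 → $t2=7&7=7
lw $t2, 0($t6) → $t2=M[12]=7
and $t2, $t2, 127 → $t2=7&127=7
add $t6, $t6, 4 → $t6=12+4=16
add $t3, $t3, 1 → $t3=6+1=7
cmp $t3, 9  (cmp 7,9)
blt L1: taken
xor $t2, $t2, 5 → $t2=7^5=2
lw $t2, 0($t6) → $t2=M[16]=25
and $t2, $t2, 7 → $t2=25&7=1
lw $t2, 0($t6) → $t2=M[16]=25
and $t2, $t2, 127 → $t2=25&127=25
add $t6, $t6, 4 → $t6=16+4=20
add $t3, $t3, 1 → $t3=7+1=8
cmp $t3, 9  (cmp 8,9)
blt L1: taken
xor $t2, $t2, 5 → $t2=25^5=28
lw $t2, 0($t6) → $t2=M[20]=0
and $t2, $t2, 7 → $t2=0&7=0
lw $t2, 0($t6) → $t2=M[20]=0
and $t2, $t2, 127 → $t2=0&127=0
add $t6, $t6, 4 → $t6=20+4=24
add $t3, $t3, 1 → $t3=8+1=9
cmp $t3, 9  (cmp 9,9)
blt L1: not taken
or $t2, $t2, 18 → $t2=0|18=18
sw $t2, (8) → M[8]=18
halt.
Total executed instructions: 60.

60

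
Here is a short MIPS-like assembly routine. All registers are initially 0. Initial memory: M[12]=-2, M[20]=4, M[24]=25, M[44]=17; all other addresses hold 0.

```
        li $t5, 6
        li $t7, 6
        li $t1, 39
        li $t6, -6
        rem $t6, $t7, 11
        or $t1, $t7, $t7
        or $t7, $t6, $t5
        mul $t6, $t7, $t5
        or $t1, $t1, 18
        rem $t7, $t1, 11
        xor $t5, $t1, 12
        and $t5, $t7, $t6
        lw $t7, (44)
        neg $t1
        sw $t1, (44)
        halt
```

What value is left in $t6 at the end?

after li $t5, 6: $t5=6
after li $t7, 6: $t7=6
after li $t1, 39: $t1=39
after li $t6, -6: $t6=-6
after rem $t6, $t7, 11: $t6=6%11=6
after or $t1, $t7, $t7: $t1=6|6=6
after or $t7, $t6, $t5: $t7=6|6=6
after mul $t6, $t7, $t5: $t6=6*6=36
after or $t1, $t1, 18: $t1=6|18=22
after rem $t7, $t1, 11: $t7=22%11=0
after xor $t5, $t1, 12: $t5=22^12=26
after and $t5, $t7, $t6: $t5=0&36=0
after lw $t7, (44): $t7=M[44]=17
after neg $t1: $t1=-(22)=-22
sw $t1, (44) → M[44]=-22
halt.

36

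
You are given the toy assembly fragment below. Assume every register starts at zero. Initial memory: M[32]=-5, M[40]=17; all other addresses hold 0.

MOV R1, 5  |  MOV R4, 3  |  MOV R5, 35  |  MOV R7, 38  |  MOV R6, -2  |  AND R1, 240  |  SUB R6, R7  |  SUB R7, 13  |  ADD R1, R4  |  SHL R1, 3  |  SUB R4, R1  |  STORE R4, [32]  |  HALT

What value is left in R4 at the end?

after MOV R1, 5: R1=5
after MOV R4, 3: R4=3
after MOV R5, 35: R5=35
after MOV R7, 38: R7=38
after MOV R6, -2: R6=-2
after AND R1, 240: R1=5&240=0
after SUB R6, R7: R6=(-2)-38=-40
after SUB R7, 13: R7=38-13=25
after ADD R1, R4: R1=0+3=3
after SHL R1, 3: R1=3<<3=24
after SUB R4, R1: R4=3-24=-21
STORE R4, [32] → M[32]=-21
halt.

-21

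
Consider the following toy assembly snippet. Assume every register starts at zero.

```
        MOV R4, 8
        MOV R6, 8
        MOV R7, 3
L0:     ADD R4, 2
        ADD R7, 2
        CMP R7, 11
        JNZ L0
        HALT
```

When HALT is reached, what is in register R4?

16

MOV R4, 8 → R4=8
MOV R6, 8 → R6=8
MOV R7, 3 → R7=3
ADD R4, 2 → R4=8+2=10
ADD R7, 2 → R7=3+2=5
CMP R7, 11  (cmp 5,11)
JNZ L0: taken
ADD R4, 2 → R4=10+2=12
ADD R7, 2 → R7=5+2=7
CMP R7, 11  (cmp 7,11)
JNZ L0: taken
ADD R4, 2 → R4=12+2=14
ADD R7, 2 → R7=7+2=9
CMP R7, 11  (cmp 9,11)
JNZ L0: taken
ADD R4, 2 → R4=14+2=16
ADD R7, 2 → R7=9+2=11
CMP R7, 11  (cmp 11,11)
JNZ L0: not taken
halt.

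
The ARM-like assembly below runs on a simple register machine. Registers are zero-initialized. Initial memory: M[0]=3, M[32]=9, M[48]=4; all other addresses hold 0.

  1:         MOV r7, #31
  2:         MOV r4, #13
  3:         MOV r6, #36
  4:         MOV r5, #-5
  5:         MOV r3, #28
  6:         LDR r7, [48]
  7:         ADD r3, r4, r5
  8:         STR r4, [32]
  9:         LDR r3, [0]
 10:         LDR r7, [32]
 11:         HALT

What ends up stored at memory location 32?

r7=31
r4=13
r6=36
r5=-5
r3=28
r7=M[48]=4
r3=13+(-5)=8
STR r4, [32] → M[32]=13
r3=M[0]=3
r7=M[32]=13
halt.

13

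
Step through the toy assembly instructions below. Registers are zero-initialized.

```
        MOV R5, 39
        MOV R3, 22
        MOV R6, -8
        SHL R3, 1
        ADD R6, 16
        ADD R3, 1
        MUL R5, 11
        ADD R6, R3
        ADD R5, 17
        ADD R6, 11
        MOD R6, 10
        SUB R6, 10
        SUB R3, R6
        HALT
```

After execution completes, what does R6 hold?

R5=39
R3=22
R6=-8
R3=22<<1=44
R6=(-8)+16=8
R3=44+1=45
R5=39*11=429
R6=8+45=53
R5=429+17=446
R6=53+11=64
R6=64%10=4
R6=4-10=-6
R3=45-(-6)=51
halt.

-6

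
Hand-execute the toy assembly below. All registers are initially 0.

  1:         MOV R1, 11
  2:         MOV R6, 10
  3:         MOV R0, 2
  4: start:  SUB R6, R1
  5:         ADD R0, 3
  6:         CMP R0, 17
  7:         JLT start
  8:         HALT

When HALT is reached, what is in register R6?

MOV R1, 11 → R1=11
MOV R6, 10 → R6=10
MOV R0, 2 → R0=2
SUB R6, R1 → R6=10-11=-1
ADD R0, 3 → R0=2+3=5
CMP R0, 17  (cmp 5,17)
JLT start: taken
SUB R6, R1 → R6=(-1)-11=-12
ADD R0, 3 → R0=5+3=8
CMP R0, 17  (cmp 8,17)
JLT start: taken
SUB R6, R1 → R6=(-12)-11=-23
ADD R0, 3 → R0=8+3=11
CMP R0, 17  (cmp 11,17)
JLT start: taken
SUB R6, R1 → R6=(-23)-11=-34
ADD R0, 3 → R0=11+3=14
CMP R0, 17  (cmp 14,17)
JLT start: taken
SUB R6, R1 → R6=(-34)-11=-45
ADD R0, 3 → R0=14+3=17
CMP R0, 17  (cmp 17,17)
JLT start: not taken
halt.

-45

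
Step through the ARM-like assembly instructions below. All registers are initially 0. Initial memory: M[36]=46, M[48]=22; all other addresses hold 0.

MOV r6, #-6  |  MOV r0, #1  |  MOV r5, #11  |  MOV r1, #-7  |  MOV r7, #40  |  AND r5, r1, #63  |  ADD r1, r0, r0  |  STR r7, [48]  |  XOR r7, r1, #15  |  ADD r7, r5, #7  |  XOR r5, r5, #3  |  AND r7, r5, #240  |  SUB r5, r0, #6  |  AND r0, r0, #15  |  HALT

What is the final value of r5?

r6=-6
r0=1
r5=11
r1=-7
r7=40
r5=(-7)&63=57
r1=1+1=2
STR r7, [48] → M[48]=40
r7=2^15=13
r7=57+7=64
r5=57^3=58
r7=58&240=48
r5=1-6=-5
r0=1&15=1
halt.

-5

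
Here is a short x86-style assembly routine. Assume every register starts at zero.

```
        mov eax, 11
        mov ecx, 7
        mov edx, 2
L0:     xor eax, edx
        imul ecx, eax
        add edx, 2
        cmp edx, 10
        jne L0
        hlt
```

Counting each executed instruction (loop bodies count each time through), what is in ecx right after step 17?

after mov eax, 11: eax=11
after mov ecx, 7: ecx=7
after mov edx, 2: edx=2
after xor eax, edx: eax=11^2=9
after imul ecx, eax: ecx=7*9=63
after add edx, 2: edx=2+2=4
cmp edx, 10  (cmp 4,10)
jne L0: taken
after xor eax, edx: eax=9^4=13
after imul ecx, eax: ecx=63*13=819
after add edx, 2: edx=4+2=6
cmp edx, 10  (cmp 6,10)
jne L0: taken
after xor eax, edx: eax=13^6=11
after imul ecx, eax: ecx=819*11=9009
after add edx, 2: edx=6+2=8
cmp edx, 10  (cmp 8,10)
After step 17: ecx = 9009.

9009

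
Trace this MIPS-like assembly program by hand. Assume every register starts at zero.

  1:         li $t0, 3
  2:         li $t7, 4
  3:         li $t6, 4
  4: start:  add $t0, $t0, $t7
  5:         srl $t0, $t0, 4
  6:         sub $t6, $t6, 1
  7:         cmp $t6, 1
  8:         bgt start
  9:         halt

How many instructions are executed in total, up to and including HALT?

after li $t0, 3: $t0=3
after li $t7, 4: $t7=4
after li $t6, 4: $t6=4
after add $t0, $t0, $t7: $t0=3+4=7
after srl $t0, $t0, 4: $t0=7>>4=0
after sub $t6, $t6, 1: $t6=4-1=3
cmp $t6, 1  (cmp 3,1)
bgt start: taken
after add $t0, $t0, $t7: $t0=0+4=4
after srl $t0, $t0, 4: $t0=4>>4=0
after sub $t6, $t6, 1: $t6=3-1=2
cmp $t6, 1  (cmp 2,1)
bgt start: taken
after add $t0, $t0, $t7: $t0=0+4=4
after srl $t0, $t0, 4: $t0=4>>4=0
after sub $t6, $t6, 1: $t6=2-1=1
cmp $t6, 1  (cmp 1,1)
bgt start: not taken
halt.
Total executed instructions: 19.

19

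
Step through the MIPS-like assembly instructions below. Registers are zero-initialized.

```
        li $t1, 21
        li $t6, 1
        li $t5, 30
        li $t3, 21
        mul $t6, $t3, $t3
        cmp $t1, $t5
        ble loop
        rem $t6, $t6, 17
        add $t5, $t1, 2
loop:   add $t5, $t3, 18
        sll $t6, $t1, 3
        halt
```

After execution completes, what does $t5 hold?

li $t1, 21 → $t1=21
li $t6, 1 → $t6=1
li $t5, 30 → $t5=30
li $t3, 21 → $t3=21
mul $t6, $t3, $t3 → $t6=21*21=441
cmp $t1, $t5  (cmp 21,30)
ble loop: taken
add $t5, $t3, 18 → $t5=21+18=39
sll $t6, $t1, 3 → $t6=21<<3=168
halt.

39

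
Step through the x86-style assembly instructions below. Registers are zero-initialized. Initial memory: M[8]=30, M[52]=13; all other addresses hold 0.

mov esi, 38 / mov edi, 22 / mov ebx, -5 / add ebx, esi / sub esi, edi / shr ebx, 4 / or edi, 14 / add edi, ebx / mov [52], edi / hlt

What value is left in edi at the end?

32

esi=38
edi=22
ebx=-5
ebx=(-5)+38=33
esi=38-22=16
ebx=33>>4=2
edi=22|14=30
edi=30+2=32
mov [52], edi → M[52]=32
halt.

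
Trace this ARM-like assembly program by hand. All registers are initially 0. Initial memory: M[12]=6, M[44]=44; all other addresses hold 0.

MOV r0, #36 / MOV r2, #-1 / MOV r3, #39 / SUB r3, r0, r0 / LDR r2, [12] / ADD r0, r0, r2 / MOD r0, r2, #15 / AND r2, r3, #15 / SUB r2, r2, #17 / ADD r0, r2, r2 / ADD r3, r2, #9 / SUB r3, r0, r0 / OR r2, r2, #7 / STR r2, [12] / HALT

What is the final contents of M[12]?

-17

after MOV r0, #36: r0=36
after MOV r2, #-1: r2=-1
after MOV r3, #39: r3=39
after SUB r3, r0, r0: r3=36-36=0
after LDR r2, [12]: r2=M[12]=6
after ADD r0, r0, r2: r0=36+6=42
after MOD r0, r2, #15: r0=6%15=6
after AND r2, r3, #15: r2=0&15=0
after SUB r2, r2, #17: r2=0-17=-17
after ADD r0, r2, r2: r0=(-17)+(-17)=-34
after ADD r3, r2, #9: r3=(-17)+9=-8
after SUB r3, r0, r0: r3=(-34)-(-34)=0
after OR r2, r2, #7: r2=(-17)|7=-17
STR r2, [12] → M[12]=-17
halt.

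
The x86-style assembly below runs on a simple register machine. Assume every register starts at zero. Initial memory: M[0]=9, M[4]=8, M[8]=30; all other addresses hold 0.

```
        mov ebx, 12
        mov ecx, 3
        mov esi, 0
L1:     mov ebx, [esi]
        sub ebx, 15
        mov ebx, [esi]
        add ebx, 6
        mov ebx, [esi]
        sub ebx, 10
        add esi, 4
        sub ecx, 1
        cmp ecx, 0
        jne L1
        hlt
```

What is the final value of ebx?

after mov ebx, 12: ebx=12
after mov ecx, 3: ecx=3
after mov esi, 0: esi=0
after mov ebx, [esi]: ebx=M[0]=9
after sub ebx, 15: ebx=9-15=-6
after mov ebx, [esi]: ebx=M[0]=9
after add ebx, 6: ebx=9+6=15
after mov ebx, [esi]: ebx=M[0]=9
after sub ebx, 10: ebx=9-10=-1
after add esi, 4: esi=0+4=4
after sub ecx, 1: ecx=3-1=2
cmp ecx, 0  (cmp 2,0)
jne L1: taken
after mov ebx, [esi]: ebx=M[4]=8
after sub ebx, 15: ebx=8-15=-7
after mov ebx, [esi]: ebx=M[4]=8
after add ebx, 6: ebx=8+6=14
after mov ebx, [esi]: ebx=M[4]=8
after sub ebx, 10: ebx=8-10=-2
after add esi, 4: esi=4+4=8
after sub ecx, 1: ecx=2-1=1
cmp ecx, 0  (cmp 1,0)
jne L1: taken
after mov ebx, [esi]: ebx=M[8]=30
after sub ebx, 15: ebx=30-15=15
after mov ebx, [esi]: ebx=M[8]=30
after add ebx, 6: ebx=30+6=36
after mov ebx, [esi]: ebx=M[8]=30
after sub ebx, 10: ebx=30-10=20
after add esi, 4: esi=8+4=12
after sub ecx, 1: ecx=1-1=0
cmp ecx, 0  (cmp 0,0)
jne L1: not taken
halt.

20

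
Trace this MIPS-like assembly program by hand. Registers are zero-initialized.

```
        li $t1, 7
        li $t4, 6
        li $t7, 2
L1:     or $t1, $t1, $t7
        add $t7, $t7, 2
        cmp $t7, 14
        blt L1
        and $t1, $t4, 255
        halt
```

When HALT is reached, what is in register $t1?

6

li $t1, 7 → $t1=7
li $t4, 6 → $t4=6
li $t7, 2 → $t7=2
or $t1, $t1, $t7 → $t1=7|2=7
add $t7, $t7, 2 → $t7=2+2=4
cmp $t7, 14  (cmp 4,14)
blt L1: taken
or $t1, $t1, $t7 → $t1=7|4=7
add $t7, $t7, 2 → $t7=4+2=6
cmp $t7, 14  (cmp 6,14)
blt L1: taken
or $t1, $t1, $t7 → $t1=7|6=7
add $t7, $t7, 2 → $t7=6+2=8
cmp $t7, 14  (cmp 8,14)
blt L1: taken
or $t1, $t1, $t7 → $t1=7|8=15
add $t7, $t7, 2 → $t7=8+2=10
cmp $t7, 14  (cmp 10,14)
blt L1: taken
or $t1, $t1, $t7 → $t1=15|10=15
add $t7, $t7, 2 → $t7=10+2=12
cmp $t7, 14  (cmp 12,14)
blt L1: taken
or $t1, $t1, $t7 → $t1=15|12=15
add $t7, $t7, 2 → $t7=12+2=14
cmp $t7, 14  (cmp 14,14)
blt L1: not taken
and $t1, $t4, 255 → $t1=6&255=6
halt.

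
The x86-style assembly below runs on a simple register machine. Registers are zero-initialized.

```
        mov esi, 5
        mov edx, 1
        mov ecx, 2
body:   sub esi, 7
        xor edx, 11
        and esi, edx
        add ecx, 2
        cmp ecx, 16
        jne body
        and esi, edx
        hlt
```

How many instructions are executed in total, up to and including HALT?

esi=5
edx=1
ecx=2
esi=5-7=-2
edx=1^11=10
esi=(-2)&10=10
ecx=2+2=4
cmp ecx, 16  (cmp 4,16)
jne body: taken
esi=10-7=3
edx=10^11=1
esi=3&1=1
ecx=4+2=6
cmp ecx, 16  (cmp 6,16)
jne body: taken
esi=1-7=-6
edx=1^11=10
esi=(-6)&10=10
ecx=6+2=8
cmp ecx, 16  (cmp 8,16)
jne body: taken
esi=10-7=3
edx=10^11=1
esi=3&1=1
ecx=8+2=10
cmp ecx, 16  (cmp 10,16)
jne body: taken
esi=1-7=-6
edx=1^11=10
esi=(-6)&10=10
ecx=10+2=12
cmp ecx, 16  (cmp 12,16)
jne body: taken
esi=10-7=3
edx=10^11=1
esi=3&1=1
ecx=12+2=14
cmp ecx, 16  (cmp 14,16)
jne body: taken
esi=1-7=-6
edx=1^11=10
esi=(-6)&10=10
ecx=14+2=16
cmp ecx, 16  (cmp 16,16)
jne body: not taken
esi=10&10=10
halt.
Total executed instructions: 47.

47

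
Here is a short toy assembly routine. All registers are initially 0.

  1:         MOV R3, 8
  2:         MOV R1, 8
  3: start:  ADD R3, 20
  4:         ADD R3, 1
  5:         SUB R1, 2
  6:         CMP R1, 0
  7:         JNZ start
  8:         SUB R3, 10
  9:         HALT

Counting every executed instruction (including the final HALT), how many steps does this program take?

MOV R3, 8 → R3=8
MOV R1, 8 → R1=8
ADD R3, 20 → R3=8+20=28
ADD R3, 1 → R3=28+1=29
SUB R1, 2 → R1=8-2=6
CMP R1, 0  (cmp 6,0)
JNZ start: taken
ADD R3, 20 → R3=29+20=49
ADD R3, 1 → R3=49+1=50
SUB R1, 2 → R1=6-2=4
CMP R1, 0  (cmp 4,0)
JNZ start: taken
ADD R3, 20 → R3=50+20=70
ADD R3, 1 → R3=70+1=71
SUB R1, 2 → R1=4-2=2
CMP R1, 0  (cmp 2,0)
JNZ start: taken
ADD R3, 20 → R3=71+20=91
ADD R3, 1 → R3=91+1=92
SUB R1, 2 → R1=2-2=0
CMP R1, 0  (cmp 0,0)
JNZ start: not taken
SUB R3, 10 → R3=92-10=82
halt.
Total executed instructions: 24.

24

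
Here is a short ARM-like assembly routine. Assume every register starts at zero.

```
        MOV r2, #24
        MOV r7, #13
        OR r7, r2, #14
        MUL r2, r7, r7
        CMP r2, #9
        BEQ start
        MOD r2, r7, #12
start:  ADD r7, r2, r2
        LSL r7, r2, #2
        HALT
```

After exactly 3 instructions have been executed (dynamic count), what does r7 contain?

30

after MOV r2, #24: r2=24
after MOV r7, #13: r7=13
after OR r7, r2, #14: r7=24|14=30
After step 3: r7 = 30.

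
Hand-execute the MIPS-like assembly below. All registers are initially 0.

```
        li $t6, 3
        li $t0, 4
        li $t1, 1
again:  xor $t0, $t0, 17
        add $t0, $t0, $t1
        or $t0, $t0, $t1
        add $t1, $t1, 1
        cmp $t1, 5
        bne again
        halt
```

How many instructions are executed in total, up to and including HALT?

28

$t6=3
$t0=4
$t1=1
$t0=4^17=21
$t0=21+1=22
$t0=22|1=23
$t1=1+1=2
cmp $t1, 5  (cmp 2,5)
bne again: taken
$t0=23^17=6
$t0=6+2=8
$t0=8|2=10
$t1=2+1=3
cmp $t1, 5  (cmp 3,5)
bne again: taken
$t0=10^17=27
$t0=27+3=30
$t0=30|3=31
$t1=3+1=4
cmp $t1, 5  (cmp 4,5)
bne again: taken
$t0=31^17=14
$t0=14+4=18
$t0=18|4=22
$t1=4+1=5
cmp $t1, 5  (cmp 5,5)
bne again: not taken
halt.
Total executed instructions: 28.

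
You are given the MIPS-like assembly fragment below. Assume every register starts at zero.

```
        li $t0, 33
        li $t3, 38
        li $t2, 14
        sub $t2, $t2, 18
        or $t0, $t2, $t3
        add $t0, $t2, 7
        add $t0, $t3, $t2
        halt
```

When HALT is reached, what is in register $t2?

-4

after li $t0, 33: $t0=33
after li $t3, 38: $t3=38
after li $t2, 14: $t2=14
after sub $t2, $t2, 18: $t2=14-18=-4
after or $t0, $t2, $t3: $t0=(-4)|38=-2
after add $t0, $t2, 7: $t0=(-4)+7=3
after add $t0, $t3, $t2: $t0=38+(-4)=34
halt.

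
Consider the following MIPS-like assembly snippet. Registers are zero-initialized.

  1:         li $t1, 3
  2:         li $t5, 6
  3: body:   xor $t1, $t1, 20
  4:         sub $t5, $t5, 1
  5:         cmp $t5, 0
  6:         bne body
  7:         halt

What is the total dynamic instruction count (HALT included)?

27

li $t1, 3 → $t1=3
li $t5, 6 → $t5=6
xor $t1, $t1, 20 → $t1=3^20=23
sub $t5, $t5, 1 → $t5=6-1=5
cmp $t5, 0  (cmp 5,0)
bne body: taken
xor $t1, $t1, 20 → $t1=23^20=3
sub $t5, $t5, 1 → $t5=5-1=4
cmp $t5, 0  (cmp 4,0)
bne body: taken
xor $t1, $t1, 20 → $t1=3^20=23
sub $t5, $t5, 1 → $t5=4-1=3
cmp $t5, 0  (cmp 3,0)
bne body: taken
xor $t1, $t1, 20 → $t1=23^20=3
sub $t5, $t5, 1 → $t5=3-1=2
cmp $t5, 0  (cmp 2,0)
bne body: taken
xor $t1, $t1, 20 → $t1=3^20=23
sub $t5, $t5, 1 → $t5=2-1=1
cmp $t5, 0  (cmp 1,0)
bne body: taken
xor $t1, $t1, 20 → $t1=23^20=3
sub $t5, $t5, 1 → $t5=1-1=0
cmp $t5, 0  (cmp 0,0)
bne body: not taken
halt.
Total executed instructions: 27.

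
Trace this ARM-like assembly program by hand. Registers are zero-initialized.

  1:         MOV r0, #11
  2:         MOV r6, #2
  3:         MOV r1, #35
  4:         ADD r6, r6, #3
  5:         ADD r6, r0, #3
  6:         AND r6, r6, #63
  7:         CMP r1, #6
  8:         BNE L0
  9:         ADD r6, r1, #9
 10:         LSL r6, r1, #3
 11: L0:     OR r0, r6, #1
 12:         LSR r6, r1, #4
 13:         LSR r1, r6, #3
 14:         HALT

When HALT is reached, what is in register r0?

r0=11
r6=2
r1=35
r6=2+3=5
r6=11+3=14
r6=14&63=14
CMP r1, #6  (cmp 35,6)
BNE L0: taken
r0=14|1=15
r6=35>>4=2
r1=2>>3=0
halt.

15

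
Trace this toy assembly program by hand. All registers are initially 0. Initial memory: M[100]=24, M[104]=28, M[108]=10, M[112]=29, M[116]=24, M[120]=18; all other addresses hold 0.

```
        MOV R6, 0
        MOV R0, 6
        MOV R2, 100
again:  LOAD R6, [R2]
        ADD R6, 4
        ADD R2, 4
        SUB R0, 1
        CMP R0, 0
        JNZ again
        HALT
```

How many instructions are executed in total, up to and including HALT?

40

MOV R6, 0 → R6=0
MOV R0, 6 → R0=6
MOV R2, 100 → R2=100
LOAD R6, [R2] → R6=M[100]=24
ADD R6, 4 → R6=24+4=28
ADD R2, 4 → R2=100+4=104
SUB R0, 1 → R0=6-1=5
CMP R0, 0  (cmp 5,0)
JNZ again: taken
LOAD R6, [R2] → R6=M[104]=28
ADD R6, 4 → R6=28+4=32
ADD R2, 4 → R2=104+4=108
SUB R0, 1 → R0=5-1=4
CMP R0, 0  (cmp 4,0)
JNZ again: taken
LOAD R6, [R2] → R6=M[108]=10
ADD R6, 4 → R6=10+4=14
ADD R2, 4 → R2=108+4=112
SUB R0, 1 → R0=4-1=3
CMP R0, 0  (cmp 3,0)
JNZ again: taken
LOAD R6, [R2] → R6=M[112]=29
ADD R6, 4 → R6=29+4=33
ADD R2, 4 → R2=112+4=116
SUB R0, 1 → R0=3-1=2
CMP R0, 0  (cmp 2,0)
JNZ again: taken
LOAD R6, [R2] → R6=M[116]=24
ADD R6, 4 → R6=24+4=28
ADD R2, 4 → R2=116+4=120
SUB R0, 1 → R0=2-1=1
CMP R0, 0  (cmp 1,0)
JNZ again: taken
LOAD R6, [R2] → R6=M[120]=18
ADD R6, 4 → R6=18+4=22
ADD R2, 4 → R2=120+4=124
SUB R0, 1 → R0=1-1=0
CMP R0, 0  (cmp 0,0)
JNZ again: not taken
halt.
Total executed instructions: 40.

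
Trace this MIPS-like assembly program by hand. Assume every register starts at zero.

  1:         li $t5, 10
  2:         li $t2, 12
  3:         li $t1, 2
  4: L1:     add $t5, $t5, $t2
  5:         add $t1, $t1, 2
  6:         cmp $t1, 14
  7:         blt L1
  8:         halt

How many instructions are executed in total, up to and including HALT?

28

li $t5, 10 → $t5=10
li $t2, 12 → $t2=12
li $t1, 2 → $t1=2
add $t5, $t5, $t2 → $t5=10+12=22
add $t1, $t1, 2 → $t1=2+2=4
cmp $t1, 14  (cmp 4,14)
blt L1: taken
add $t5, $t5, $t2 → $t5=22+12=34
add $t1, $t1, 2 → $t1=4+2=6
cmp $t1, 14  (cmp 6,14)
blt L1: taken
add $t5, $t5, $t2 → $t5=34+12=46
add $t1, $t1, 2 → $t1=6+2=8
cmp $t1, 14  (cmp 8,14)
blt L1: taken
add $t5, $t5, $t2 → $t5=46+12=58
add $t1, $t1, 2 → $t1=8+2=10
cmp $t1, 14  (cmp 10,14)
blt L1: taken
add $t5, $t5, $t2 → $t5=58+12=70
add $t1, $t1, 2 → $t1=10+2=12
cmp $t1, 14  (cmp 12,14)
blt L1: taken
add $t5, $t5, $t2 → $t5=70+12=82
add $t1, $t1, 2 → $t1=12+2=14
cmp $t1, 14  (cmp 14,14)
blt L1: not taken
halt.
Total executed instructions: 28.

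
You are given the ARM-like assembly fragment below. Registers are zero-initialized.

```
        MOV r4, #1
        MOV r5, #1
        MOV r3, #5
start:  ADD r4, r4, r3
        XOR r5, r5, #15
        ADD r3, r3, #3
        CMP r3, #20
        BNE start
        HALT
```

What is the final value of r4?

56

MOV r4, #1 → r4=1
MOV r5, #1 → r5=1
MOV r3, #5 → r3=5
ADD r4, r4, r3 → r4=1+5=6
XOR r5, r5, #15 → r5=1^15=14
ADD r3, r3, #3 → r3=5+3=8
CMP r3, #20  (cmp 8,20)
BNE start: taken
ADD r4, r4, r3 → r4=6+8=14
XOR r5, r5, #15 → r5=14^15=1
ADD r3, r3, #3 → r3=8+3=11
CMP r3, #20  (cmp 11,20)
BNE start: taken
ADD r4, r4, r3 → r4=14+11=25
XOR r5, r5, #15 → r5=1^15=14
ADD r3, r3, #3 → r3=11+3=14
CMP r3, #20  (cmp 14,20)
BNE start: taken
ADD r4, r4, r3 → r4=25+14=39
XOR r5, r5, #15 → r5=14^15=1
ADD r3, r3, #3 → r3=14+3=17
CMP r3, #20  (cmp 17,20)
BNE start: taken
ADD r4, r4, r3 → r4=39+17=56
XOR r5, r5, #15 → r5=1^15=14
ADD r3, r3, #3 → r3=17+3=20
CMP r3, #20  (cmp 20,20)
BNE start: not taken
halt.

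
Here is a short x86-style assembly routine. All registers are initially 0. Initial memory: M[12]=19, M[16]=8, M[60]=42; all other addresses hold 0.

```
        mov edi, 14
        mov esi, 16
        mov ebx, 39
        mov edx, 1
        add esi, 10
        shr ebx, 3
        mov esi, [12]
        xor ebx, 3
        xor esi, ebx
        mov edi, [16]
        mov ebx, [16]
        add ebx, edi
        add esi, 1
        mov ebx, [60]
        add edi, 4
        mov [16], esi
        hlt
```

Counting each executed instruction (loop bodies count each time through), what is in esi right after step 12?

20

edi=14
esi=16
ebx=39
edx=1
esi=16+10=26
ebx=39>>3=4
esi=M[12]=19
ebx=4^3=7
esi=19^7=20
edi=M[16]=8
ebx=M[16]=8
ebx=8+8=16
After step 12: esi = 20.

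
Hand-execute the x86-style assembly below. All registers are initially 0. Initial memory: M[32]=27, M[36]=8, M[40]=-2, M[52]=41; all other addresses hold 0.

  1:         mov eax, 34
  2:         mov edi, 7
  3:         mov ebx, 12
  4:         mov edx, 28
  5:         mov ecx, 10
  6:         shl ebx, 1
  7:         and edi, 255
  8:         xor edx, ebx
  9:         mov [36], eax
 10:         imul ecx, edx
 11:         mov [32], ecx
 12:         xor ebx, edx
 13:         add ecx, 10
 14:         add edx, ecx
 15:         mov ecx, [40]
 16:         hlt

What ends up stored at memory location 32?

mov eax, 34 → eax=34
mov edi, 7 → edi=7
mov ebx, 12 → ebx=12
mov edx, 28 → edx=28
mov ecx, 10 → ecx=10
shl ebx, 1 → ebx=12<<1=24
and edi, 255 → edi=7&255=7
xor edx, ebx → edx=28^24=4
mov [36], eax → M[36]=34
imul ecx, edx → ecx=10*4=40
mov [32], ecx → M[32]=40
xor ebx, edx → ebx=24^4=28
add ecx, 10 → ecx=40+10=50
add edx, ecx → edx=4+50=54
mov ecx, [40] → ecx=M[40]=-2
halt.

40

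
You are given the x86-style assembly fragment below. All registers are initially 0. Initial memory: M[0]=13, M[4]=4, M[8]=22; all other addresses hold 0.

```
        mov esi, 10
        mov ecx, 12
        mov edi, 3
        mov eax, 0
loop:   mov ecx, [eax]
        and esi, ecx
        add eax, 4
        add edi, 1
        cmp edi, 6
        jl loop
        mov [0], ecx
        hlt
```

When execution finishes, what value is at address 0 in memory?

esi=10
ecx=12
edi=3
eax=0
ecx=M[0]=13
esi=10&13=8
eax=0+4=4
edi=3+1=4
cmp edi, 6  (cmp 4,6)
jl loop: taken
ecx=M[4]=4
esi=8&4=0
eax=4+4=8
edi=4+1=5
cmp edi, 6  (cmp 5,6)
jl loop: taken
ecx=M[8]=22
esi=0&22=0
eax=8+4=12
edi=5+1=6
cmp edi, 6  (cmp 6,6)
jl loop: not taken
mov [0], ecx → M[0]=22
halt.

22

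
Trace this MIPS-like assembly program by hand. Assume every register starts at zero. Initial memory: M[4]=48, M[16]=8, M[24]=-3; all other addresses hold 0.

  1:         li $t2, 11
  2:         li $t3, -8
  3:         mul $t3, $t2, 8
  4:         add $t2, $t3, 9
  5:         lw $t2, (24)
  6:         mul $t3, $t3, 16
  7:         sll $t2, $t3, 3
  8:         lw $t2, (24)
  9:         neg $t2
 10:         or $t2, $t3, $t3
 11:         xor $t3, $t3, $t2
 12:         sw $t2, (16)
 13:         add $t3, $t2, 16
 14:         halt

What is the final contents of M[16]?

after li $t2, 11: $t2=11
after li $t3, -8: $t3=-8
after mul $t3, $t2, 8: $t3=11*8=88
after add $t2, $t3, 9: $t2=88+9=97
after lw $t2, (24): $t2=M[24]=-3
after mul $t3, $t3, 16: $t3=88*16=1408
after sll $t2, $t3, 3: $t2=1408<<3=11264
after lw $t2, (24): $t2=M[24]=-3
after neg $t2: $t2=-(-3)=3
after or $t2, $t3, $t3: $t2=1408|1408=1408
after xor $t3, $t3, $t2: $t3=1408^1408=0
sw $t2, (16) → M[16]=1408
after add $t3, $t2, 16: $t3=1408+16=1424
halt.

1408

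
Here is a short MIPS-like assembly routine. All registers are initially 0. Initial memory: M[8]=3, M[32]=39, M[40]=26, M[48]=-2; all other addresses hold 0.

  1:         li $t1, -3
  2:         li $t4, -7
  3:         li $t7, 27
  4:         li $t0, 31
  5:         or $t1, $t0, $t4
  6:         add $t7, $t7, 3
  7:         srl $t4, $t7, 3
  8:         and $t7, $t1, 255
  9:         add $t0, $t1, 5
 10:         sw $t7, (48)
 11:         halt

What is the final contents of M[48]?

255

li $t1, -3 → $t1=-3
li $t4, -7 → $t4=-7
li $t7, 27 → $t7=27
li $t0, 31 → $t0=31
or $t1, $t0, $t4 → $t1=31|(-7)=-1
add $t7, $t7, 3 → $t7=27+3=30
srl $t4, $t7, 3 → $t4=30>>3=3
and $t7, $t1, 255 → $t7=(-1)&255=255
add $t0, $t1, 5 → $t0=(-1)+5=4
sw $t7, (48) → M[48]=255
halt.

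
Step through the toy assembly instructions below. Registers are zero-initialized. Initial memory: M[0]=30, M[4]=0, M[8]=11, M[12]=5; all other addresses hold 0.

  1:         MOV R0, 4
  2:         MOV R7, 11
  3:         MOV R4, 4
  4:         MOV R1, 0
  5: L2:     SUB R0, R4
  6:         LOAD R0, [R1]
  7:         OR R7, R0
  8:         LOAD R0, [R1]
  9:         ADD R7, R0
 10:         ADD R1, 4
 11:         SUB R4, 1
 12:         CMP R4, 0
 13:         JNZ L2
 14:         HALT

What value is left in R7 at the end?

84

after MOV R0, 4: R0=4
after MOV R7, 11: R7=11
after MOV R4, 4: R4=4
after MOV R1, 0: R1=0
after SUB R0, R4: R0=4-4=0
after LOAD R0, [R1]: R0=M[0]=30
after OR R7, R0: R7=11|30=31
after LOAD R0, [R1]: R0=M[0]=30
after ADD R7, R0: R7=31+30=61
after ADD R1, 4: R1=0+4=4
after SUB R4, 1: R4=4-1=3
CMP R4, 0  (cmp 3,0)
JNZ L2: taken
after SUB R0, R4: R0=30-3=27
after LOAD R0, [R1]: R0=M[4]=0
after OR R7, R0: R7=61|0=61
after LOAD R0, [R1]: R0=M[4]=0
after ADD R7, R0: R7=61+0=61
after ADD R1, 4: R1=4+4=8
after SUB R4, 1: R4=3-1=2
CMP R4, 0  (cmp 2,0)
JNZ L2: taken
after SUB R0, R4: R0=0-2=-2
after LOAD R0, [R1]: R0=M[8]=11
after OR R7, R0: R7=61|11=63
after LOAD R0, [R1]: R0=M[8]=11
after ADD R7, R0: R7=63+11=74
after ADD R1, 4: R1=8+4=12
after SUB R4, 1: R4=2-1=1
CMP R4, 0  (cmp 1,0)
JNZ L2: taken
after SUB R0, R4: R0=11-1=10
after LOAD R0, [R1]: R0=M[12]=5
after OR R7, R0: R7=74|5=79
after LOAD R0, [R1]: R0=M[12]=5
after ADD R7, R0: R7=79+5=84
after ADD R1, 4: R1=12+4=16
after SUB R4, 1: R4=1-1=0
CMP R4, 0  (cmp 0,0)
JNZ L2: not taken
halt.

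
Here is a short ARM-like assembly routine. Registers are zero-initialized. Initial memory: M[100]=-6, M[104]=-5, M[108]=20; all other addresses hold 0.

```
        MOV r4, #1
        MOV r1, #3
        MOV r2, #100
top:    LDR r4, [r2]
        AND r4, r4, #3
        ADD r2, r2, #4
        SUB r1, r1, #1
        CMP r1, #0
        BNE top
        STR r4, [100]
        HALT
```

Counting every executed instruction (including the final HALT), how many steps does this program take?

23

r4=1
r1=3
r2=100
r4=M[100]=-6
r4=(-6)&3=2
r2=100+4=104
r1=3-1=2
CMP r1, #0  (cmp 2,0)
BNE top: taken
r4=M[104]=-5
r4=(-5)&3=3
r2=104+4=108
r1=2-1=1
CMP r1, #0  (cmp 1,0)
BNE top: taken
r4=M[108]=20
r4=20&3=0
r2=108+4=112
r1=1-1=0
CMP r1, #0  (cmp 0,0)
BNE top: not taken
STR r4, [100] → M[100]=0
halt.
Total executed instructions: 23.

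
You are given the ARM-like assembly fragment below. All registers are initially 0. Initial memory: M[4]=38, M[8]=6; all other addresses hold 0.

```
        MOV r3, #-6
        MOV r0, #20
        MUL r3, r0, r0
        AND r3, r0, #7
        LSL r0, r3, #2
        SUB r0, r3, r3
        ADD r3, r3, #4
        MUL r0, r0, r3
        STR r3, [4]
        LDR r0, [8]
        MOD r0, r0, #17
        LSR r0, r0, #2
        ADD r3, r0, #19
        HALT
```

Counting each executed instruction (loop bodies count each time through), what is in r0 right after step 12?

after MOV r3, #-6: r3=-6
after MOV r0, #20: r0=20
after MUL r3, r0, r0: r3=20*20=400
after AND r3, r0, #7: r3=20&7=4
after LSL r0, r3, #2: r0=4<<2=16
after SUB r0, r3, r3: r0=4-4=0
after ADD r3, r3, #4: r3=4+4=8
after MUL r0, r0, r3: r0=0*8=0
STR r3, [4] → M[4]=8
after LDR r0, [8]: r0=M[8]=6
after MOD r0, r0, #17: r0=6%17=6
after LSR r0, r0, #2: r0=6>>2=1
After step 12: r0 = 1.

1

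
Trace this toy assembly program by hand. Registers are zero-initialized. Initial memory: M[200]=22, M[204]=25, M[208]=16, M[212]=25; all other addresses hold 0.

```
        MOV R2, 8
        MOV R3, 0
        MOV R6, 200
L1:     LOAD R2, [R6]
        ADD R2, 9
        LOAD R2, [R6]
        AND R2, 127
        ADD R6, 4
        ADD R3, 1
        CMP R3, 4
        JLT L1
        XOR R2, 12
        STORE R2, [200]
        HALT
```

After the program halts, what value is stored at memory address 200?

MOV R2, 8 → R2=8
MOV R3, 0 → R3=0
MOV R6, 200 → R6=200
LOAD R2, [R6] → R2=M[200]=22
ADD R2, 9 → R2=22+9=31
LOAD R2, [R6] → R2=M[200]=22
AND R2, 127 → R2=22&127=22
ADD R6, 4 → R6=200+4=204
ADD R3, 1 → R3=0+1=1
CMP R3, 4  (cmp 1,4)
JLT L1: taken
LOAD R2, [R6] → R2=M[204]=25
ADD R2, 9 → R2=25+9=34
LOAD R2, [R6] → R2=M[204]=25
AND R2, 127 → R2=25&127=25
ADD R6, 4 → R6=204+4=208
ADD R3, 1 → R3=1+1=2
CMP R3, 4  (cmp 2,4)
JLT L1: taken
LOAD R2, [R6] → R2=M[208]=16
ADD R2, 9 → R2=16+9=25
LOAD R2, [R6] → R2=M[208]=16
AND R2, 127 → R2=16&127=16
ADD R6, 4 → R6=208+4=212
ADD R3, 1 → R3=2+1=3
CMP R3, 4  (cmp 3,4)
JLT L1: taken
LOAD R2, [R6] → R2=M[212]=25
ADD R2, 9 → R2=25+9=34
LOAD R2, [R6] → R2=M[212]=25
AND R2, 127 → R2=25&127=25
ADD R6, 4 → R6=212+4=216
ADD R3, 1 → R3=3+1=4
CMP R3, 4  (cmp 4,4)
JLT L1: not taken
XOR R2, 12 → R2=25^12=21
STORE R2, [200] → M[200]=21
halt.

21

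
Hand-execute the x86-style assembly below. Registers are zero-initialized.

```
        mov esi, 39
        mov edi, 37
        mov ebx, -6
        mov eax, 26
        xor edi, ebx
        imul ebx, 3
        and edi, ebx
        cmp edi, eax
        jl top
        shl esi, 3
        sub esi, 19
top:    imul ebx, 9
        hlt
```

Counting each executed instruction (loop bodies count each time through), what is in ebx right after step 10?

mov esi, 39 → esi=39
mov edi, 37 → edi=37
mov ebx, -6 → ebx=-6
mov eax, 26 → eax=26
xor edi, ebx → edi=37^(-6)=-33
imul ebx, 3 → ebx=(-6)*3=-18
and edi, ebx → edi=(-33)&(-18)=-50
cmp edi, eax  (cmp -50,26)
jl top: taken
imul ebx, 9 → ebx=(-18)*9=-162
After step 10: ebx = -162.

-162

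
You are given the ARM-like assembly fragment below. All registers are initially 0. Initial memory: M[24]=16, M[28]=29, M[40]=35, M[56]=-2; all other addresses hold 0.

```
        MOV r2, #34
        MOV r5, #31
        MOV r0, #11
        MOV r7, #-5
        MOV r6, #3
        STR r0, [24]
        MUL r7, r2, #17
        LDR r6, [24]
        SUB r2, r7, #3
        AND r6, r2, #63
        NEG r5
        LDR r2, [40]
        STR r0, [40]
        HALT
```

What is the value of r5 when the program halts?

r2=34
r5=31
r0=11
r7=-5
r6=3
STR r0, [24] → M[24]=11
r7=34*17=578
r6=M[24]=11
r2=578-3=575
r6=575&63=63
r5=-(31)=-31
r2=M[40]=35
STR r0, [40] → M[40]=11
halt.

-31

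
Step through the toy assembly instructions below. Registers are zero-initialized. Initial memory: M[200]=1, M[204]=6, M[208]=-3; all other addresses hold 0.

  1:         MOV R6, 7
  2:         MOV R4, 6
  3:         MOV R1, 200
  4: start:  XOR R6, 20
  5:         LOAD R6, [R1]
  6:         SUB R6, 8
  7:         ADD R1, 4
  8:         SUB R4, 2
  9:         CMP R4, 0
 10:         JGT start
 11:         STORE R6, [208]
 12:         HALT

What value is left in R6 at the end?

-11

R6=7
R4=6
R1=200
R6=7^20=19
R6=M[200]=1
R6=1-8=-7
R1=200+4=204
R4=6-2=4
CMP R4, 0  (cmp 4,0)
JGT start: taken
R6=(-7)^20=-19
R6=M[204]=6
R6=6-8=-2
R1=204+4=208
R4=4-2=2
CMP R4, 0  (cmp 2,0)
JGT start: taken
R6=(-2)^20=-22
R6=M[208]=-3
R6=(-3)-8=-11
R1=208+4=212
R4=2-2=0
CMP R4, 0  (cmp 0,0)
JGT start: not taken
STORE R6, [208] → M[208]=-11
halt.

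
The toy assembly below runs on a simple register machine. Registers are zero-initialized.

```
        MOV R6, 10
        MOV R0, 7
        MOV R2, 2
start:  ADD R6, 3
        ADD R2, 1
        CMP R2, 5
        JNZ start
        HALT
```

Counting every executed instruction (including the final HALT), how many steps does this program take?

R6=10
R0=7
R2=2
R6=10+3=13
R2=2+1=3
CMP R2, 5  (cmp 3,5)
JNZ start: taken
R6=13+3=16
R2=3+1=4
CMP R2, 5  (cmp 4,5)
JNZ start: taken
R6=16+3=19
R2=4+1=5
CMP R2, 5  (cmp 5,5)
JNZ start: not taken
halt.
Total executed instructions: 16.

16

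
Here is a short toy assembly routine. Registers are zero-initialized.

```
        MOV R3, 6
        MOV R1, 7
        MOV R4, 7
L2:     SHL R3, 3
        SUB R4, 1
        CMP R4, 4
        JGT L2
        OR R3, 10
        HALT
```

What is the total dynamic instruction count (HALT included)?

R3=6
R1=7
R4=7
R3=6<<3=48
R4=7-1=6
CMP R4, 4  (cmp 6,4)
JGT L2: taken
R3=48<<3=384
R4=6-1=5
CMP R4, 4  (cmp 5,4)
JGT L2: taken
R3=384<<3=3072
R4=5-1=4
CMP R4, 4  (cmp 4,4)
JGT L2: not taken
R3=3072|10=3082
halt.
Total executed instructions: 17.

17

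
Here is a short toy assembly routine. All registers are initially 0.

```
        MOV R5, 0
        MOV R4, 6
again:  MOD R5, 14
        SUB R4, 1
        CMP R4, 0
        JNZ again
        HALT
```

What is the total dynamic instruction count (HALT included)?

after MOV R5, 0: R5=0
after MOV R4, 6: R4=6
after MOD R5, 14: R5=0%14=0
after SUB R4, 1: R4=6-1=5
CMP R4, 0  (cmp 5,0)
JNZ again: taken
after MOD R5, 14: R5=0%14=0
after SUB R4, 1: R4=5-1=4
CMP R4, 0  (cmp 4,0)
JNZ again: taken
after MOD R5, 14: R5=0%14=0
after SUB R4, 1: R4=4-1=3
CMP R4, 0  (cmp 3,0)
JNZ again: taken
after MOD R5, 14: R5=0%14=0
after SUB R4, 1: R4=3-1=2
CMP R4, 0  (cmp 2,0)
JNZ again: taken
after MOD R5, 14: R5=0%14=0
after SUB R4, 1: R4=2-1=1
CMP R4, 0  (cmp 1,0)
JNZ again: taken
after MOD R5, 14: R5=0%14=0
after SUB R4, 1: R4=1-1=0
CMP R4, 0  (cmp 0,0)
JNZ again: not taken
halt.
Total executed instructions: 27.

27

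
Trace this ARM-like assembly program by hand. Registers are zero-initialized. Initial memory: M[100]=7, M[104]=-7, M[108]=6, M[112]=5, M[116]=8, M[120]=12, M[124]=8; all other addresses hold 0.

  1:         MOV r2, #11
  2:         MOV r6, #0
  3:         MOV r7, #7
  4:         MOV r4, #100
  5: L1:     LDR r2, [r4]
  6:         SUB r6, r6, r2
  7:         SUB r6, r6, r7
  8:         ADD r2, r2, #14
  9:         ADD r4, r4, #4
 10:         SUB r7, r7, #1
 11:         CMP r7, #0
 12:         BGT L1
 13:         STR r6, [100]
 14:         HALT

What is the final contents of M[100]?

r2=11
r6=0
r7=7
r4=100
r2=M[100]=7
r6=0-7=-7
r6=(-7)-7=-14
r2=7+14=21
r4=100+4=104
r7=7-1=6
CMP r7, #0  (cmp 6,0)
BGT L1: taken
r2=M[104]=-7
r6=(-14)-(-7)=-7
r6=(-7)-6=-13
r2=(-7)+14=7
r4=104+4=108
r7=6-1=5
CMP r7, #0  (cmp 5,0)
BGT L1: taken
r2=M[108]=6
r6=(-13)-6=-19
r6=(-19)-5=-24
r2=6+14=20
r4=108+4=112
r7=5-1=4
CMP r7, #0  (cmp 4,0)
BGT L1: taken
r2=M[112]=5
r6=(-24)-5=-29
r6=(-29)-4=-33
r2=5+14=19
r4=112+4=116
r7=4-1=3
CMP r7, #0  (cmp 3,0)
BGT L1: taken
r2=M[116]=8
r6=(-33)-8=-41
r6=(-41)-3=-44
r2=8+14=22
r4=116+4=120
r7=3-1=2
CMP r7, #0  (cmp 2,0)
BGT L1: taken
r2=M[120]=12
r6=(-44)-12=-56
r6=(-56)-2=-58
r2=12+14=26
r4=120+4=124
r7=2-1=1
CMP r7, #0  (cmp 1,0)
BGT L1: taken
r2=M[124]=8
r6=(-58)-8=-66
r6=(-66)-1=-67
r2=8+14=22
r4=124+4=128
r7=1-1=0
CMP r7, #0  (cmp 0,0)
BGT L1: not taken
STR r6, [100] → M[100]=-67
halt.

-67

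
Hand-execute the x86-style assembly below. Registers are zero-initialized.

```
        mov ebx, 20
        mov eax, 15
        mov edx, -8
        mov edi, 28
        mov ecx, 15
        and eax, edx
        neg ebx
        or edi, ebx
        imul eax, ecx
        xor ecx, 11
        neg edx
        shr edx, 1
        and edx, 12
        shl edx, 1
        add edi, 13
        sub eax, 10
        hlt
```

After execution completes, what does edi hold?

mov ebx, 20 → ebx=20
mov eax, 15 → eax=15
mov edx, -8 → edx=-8
mov edi, 28 → edi=28
mov ecx, 15 → ecx=15
and eax, edx → eax=15&(-8)=8
neg ebx → ebx=-(20)=-20
or edi, ebx → edi=28|(-20)=-4
imul eax, ecx → eax=8*15=120
xor ecx, 11 → ecx=15^11=4
neg edx → edx=-(-8)=8
shr edx, 1 → edx=8>>1=4
and edx, 12 → edx=4&12=4
shl edx, 1 → edx=4<<1=8
add edi, 13 → edi=(-4)+13=9
sub eax, 10 → eax=120-10=110
halt.

9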